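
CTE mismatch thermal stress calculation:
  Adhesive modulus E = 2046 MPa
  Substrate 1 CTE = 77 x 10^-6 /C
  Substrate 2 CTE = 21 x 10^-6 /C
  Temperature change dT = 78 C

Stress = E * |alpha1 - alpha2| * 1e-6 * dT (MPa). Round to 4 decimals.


delta_alpha = |77 - 21| = 56 x 10^-6/C
Stress = 2046 * 56e-6 * 78
= 8.9369 MPa

8.9369


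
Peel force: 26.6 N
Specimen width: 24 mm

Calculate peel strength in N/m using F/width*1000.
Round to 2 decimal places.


Peel strength = 26.6 / 24 * 1000 = 1108.33 N/m

1108.33


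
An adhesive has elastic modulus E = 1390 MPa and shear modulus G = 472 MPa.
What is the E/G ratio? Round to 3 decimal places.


E/G = 1390 / 472 = 2.945

2.945


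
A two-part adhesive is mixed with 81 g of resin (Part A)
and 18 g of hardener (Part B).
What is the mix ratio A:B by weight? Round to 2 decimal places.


Mix ratio = mass_A / mass_B
= 81 / 18
= 4.50

4.50


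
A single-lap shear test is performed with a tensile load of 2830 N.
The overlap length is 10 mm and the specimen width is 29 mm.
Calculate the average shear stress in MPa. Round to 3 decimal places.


Shear stress = F / (overlap * width)
= 2830 / (10 * 29)
= 2830 / 290
= 9.759 MPa

9.759


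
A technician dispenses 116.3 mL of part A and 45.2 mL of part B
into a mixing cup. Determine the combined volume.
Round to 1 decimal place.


Combined volume = 116.3 + 45.2
= 161.5 mL

161.5


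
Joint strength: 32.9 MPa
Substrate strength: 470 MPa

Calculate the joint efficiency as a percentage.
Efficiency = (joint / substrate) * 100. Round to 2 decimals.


Efficiency = (32.9 / 470) * 100 = 7.00%

7.00


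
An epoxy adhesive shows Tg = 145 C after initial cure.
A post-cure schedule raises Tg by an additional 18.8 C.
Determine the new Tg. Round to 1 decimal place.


New Tg = 145 + 18.8
= 163.8 C

163.8


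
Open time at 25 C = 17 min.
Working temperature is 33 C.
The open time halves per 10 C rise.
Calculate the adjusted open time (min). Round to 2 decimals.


factor = 2^((33 - 25) / 10) = 1.7411
ot = 17 / 1.7411 = 9.76 min

9.76


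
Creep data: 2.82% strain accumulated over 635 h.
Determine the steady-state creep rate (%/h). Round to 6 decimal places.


Rate = 2.82 / 635 = 0.004441 %/h

0.004441


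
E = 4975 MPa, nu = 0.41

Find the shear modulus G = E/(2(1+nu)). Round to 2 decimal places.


G = 4975 / (2 * 1.41)
= 1764.18 MPa

1764.18


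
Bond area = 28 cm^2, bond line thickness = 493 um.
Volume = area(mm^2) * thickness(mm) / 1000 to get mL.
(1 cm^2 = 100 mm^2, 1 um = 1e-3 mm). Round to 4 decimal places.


area_mm2 = 28 * 100 = 2800
blt_mm = 493 * 1e-3 = 0.493
vol_mm3 = 2800 * 0.493 = 1380.4
vol_mL = 1380.4 / 1000 = 1.3804 mL

1.3804


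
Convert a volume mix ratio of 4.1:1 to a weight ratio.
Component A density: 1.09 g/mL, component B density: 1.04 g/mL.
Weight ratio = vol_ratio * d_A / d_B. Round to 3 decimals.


= 4.1 * 1.09 / 1.04 = 4.297

4.297


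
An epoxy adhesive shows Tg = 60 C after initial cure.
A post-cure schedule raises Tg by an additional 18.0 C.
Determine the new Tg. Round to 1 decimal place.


New Tg = 60 + 18.0
= 78.0 C

78.0


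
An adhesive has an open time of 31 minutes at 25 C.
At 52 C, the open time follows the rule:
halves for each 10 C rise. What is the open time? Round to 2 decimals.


Factor = 2^((52-25)/10) = 6.4980
Open time = 31 / 6.4980 = 4.77 min

4.77


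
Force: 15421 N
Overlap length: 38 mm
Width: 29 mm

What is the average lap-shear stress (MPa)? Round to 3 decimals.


Average shear stress = F / (overlap * width)
= 15421 / (38 * 29)
= 13.994 MPa

13.994


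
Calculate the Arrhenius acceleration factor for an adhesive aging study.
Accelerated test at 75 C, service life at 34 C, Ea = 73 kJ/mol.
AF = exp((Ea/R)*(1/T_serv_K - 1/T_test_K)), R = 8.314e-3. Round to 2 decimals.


T_test = 348.15 K, T_serv = 307.15 K
Ea/R = 73 / 0.008314 = 8780.37
AF = exp(8780.37 * (1/307.15 - 1/348.15))
= 28.98

28.98


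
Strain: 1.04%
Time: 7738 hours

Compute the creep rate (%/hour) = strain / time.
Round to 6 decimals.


Creep rate = 1.04 / 7738
= 0.000134 %/h

0.000134


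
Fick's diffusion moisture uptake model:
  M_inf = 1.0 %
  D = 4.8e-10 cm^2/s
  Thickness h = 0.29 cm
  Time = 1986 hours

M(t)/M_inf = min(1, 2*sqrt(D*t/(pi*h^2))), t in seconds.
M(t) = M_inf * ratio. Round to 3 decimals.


t_sec = 1986 * 3600 = 7149600
ratio = 2*sqrt(4.8e-10*7149600/(pi*0.29^2))
= min(1, 0.227939)
= 0.227939
M(t) = 1.0 * 0.227939 = 0.228 %

0.228


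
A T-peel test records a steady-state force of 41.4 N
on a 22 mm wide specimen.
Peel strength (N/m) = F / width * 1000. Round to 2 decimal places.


Peel strength = 41.4 / 22 * 1000
= 1881.82 N/m

1881.82


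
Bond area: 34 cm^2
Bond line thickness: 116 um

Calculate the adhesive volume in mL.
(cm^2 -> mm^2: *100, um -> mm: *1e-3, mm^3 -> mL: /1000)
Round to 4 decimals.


V = 34*100 * 116*1e-3 / 1000
= 0.3944 mL

0.3944


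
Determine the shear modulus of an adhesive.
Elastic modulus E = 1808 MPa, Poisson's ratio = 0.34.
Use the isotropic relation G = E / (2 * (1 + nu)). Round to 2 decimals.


G = 1808 / (2*(1+0.34)) = 1808 / 2.68
= 674.63 MPa

674.63


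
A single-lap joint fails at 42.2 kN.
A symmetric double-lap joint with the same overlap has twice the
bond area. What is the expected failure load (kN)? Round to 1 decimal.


Double-lap load = 2 * 42.2 = 84.4 kN

84.4


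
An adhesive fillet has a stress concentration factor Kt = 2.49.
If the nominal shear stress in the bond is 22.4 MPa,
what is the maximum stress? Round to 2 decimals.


Max stress = 22.4 * 2.49 = 55.78 MPa

55.78


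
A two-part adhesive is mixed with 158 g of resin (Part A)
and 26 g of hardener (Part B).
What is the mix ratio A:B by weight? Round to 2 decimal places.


Mix ratio = mass_A / mass_B
= 158 / 26
= 6.08

6.08


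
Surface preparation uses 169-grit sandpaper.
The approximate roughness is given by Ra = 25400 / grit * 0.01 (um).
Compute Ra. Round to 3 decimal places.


Ra = 25400 / 169 * 0.01
= 254 / 169
= 1.503 um

1.503


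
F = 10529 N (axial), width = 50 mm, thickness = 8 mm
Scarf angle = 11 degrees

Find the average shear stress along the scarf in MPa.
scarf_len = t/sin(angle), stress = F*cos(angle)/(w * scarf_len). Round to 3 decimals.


scarf_len = 8/sin(11 deg) = 41.9267
cos(11 deg) = 0.981627
stress = 10529*0.981627/(50*41.9267) = 4.930 MPa

4.930


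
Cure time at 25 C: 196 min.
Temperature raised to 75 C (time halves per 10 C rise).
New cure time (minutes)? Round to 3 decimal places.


Acceleration factor = 2^(50/10) = 32.0000
New time = 196 / 32.0000 = 6.125 min

6.125


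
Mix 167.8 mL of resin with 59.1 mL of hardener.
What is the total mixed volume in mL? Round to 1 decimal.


Total = 167.8 + 59.1 = 226.9 mL

226.9


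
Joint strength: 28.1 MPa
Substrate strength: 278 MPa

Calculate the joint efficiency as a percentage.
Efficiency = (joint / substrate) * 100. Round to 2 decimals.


Efficiency = (28.1 / 278) * 100 = 10.11%

10.11


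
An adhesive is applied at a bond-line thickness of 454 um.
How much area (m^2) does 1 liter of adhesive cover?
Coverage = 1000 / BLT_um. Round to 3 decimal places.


Coverage = 1000 / 454 = 2.203 m^2

2.203


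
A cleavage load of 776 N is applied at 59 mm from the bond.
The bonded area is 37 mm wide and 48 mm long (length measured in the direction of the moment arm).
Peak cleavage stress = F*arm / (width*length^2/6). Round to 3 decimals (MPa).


Moment = 776 * 59 = 45784 N*mm
Section modulus = 37 * 2304 / 6 = 85248 / 6 mm^3
Stress = 45784 / (85248 / 6) = 274704 / 85248
= 3.222 MPa

3.222


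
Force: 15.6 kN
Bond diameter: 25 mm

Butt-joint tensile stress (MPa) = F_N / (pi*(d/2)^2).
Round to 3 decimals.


F_N = 15.6 * 1000 = 15600.0 N
A = pi*(12.5)^2 = 490.8739 mm^2
stress = 15600.0 / 490.8739 = 31.780 MPa

31.780


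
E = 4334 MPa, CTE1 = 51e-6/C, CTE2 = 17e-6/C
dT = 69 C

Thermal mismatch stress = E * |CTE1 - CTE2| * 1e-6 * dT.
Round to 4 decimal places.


= 4334 * 34e-6 * 69
= 10.1676 MPa

10.1676


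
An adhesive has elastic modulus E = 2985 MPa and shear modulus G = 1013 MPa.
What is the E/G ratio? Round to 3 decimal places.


E/G = 2985 / 1013 = 2.947

2.947


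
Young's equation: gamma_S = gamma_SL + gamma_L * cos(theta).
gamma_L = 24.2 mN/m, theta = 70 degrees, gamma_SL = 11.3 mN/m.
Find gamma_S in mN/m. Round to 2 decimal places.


cos(70 deg) = 0.342020
gamma_S = 11.3 + 24.2 * 0.342020
= 19.58 mN/m

19.58


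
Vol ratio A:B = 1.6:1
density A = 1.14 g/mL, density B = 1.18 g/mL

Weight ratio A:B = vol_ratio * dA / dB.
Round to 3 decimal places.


Weight ratio = 1.6 * 1.14 / 1.18
= 1.546

1.546


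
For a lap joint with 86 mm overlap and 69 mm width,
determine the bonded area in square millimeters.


Area = 86 * 69 = 5934 mm^2

5934


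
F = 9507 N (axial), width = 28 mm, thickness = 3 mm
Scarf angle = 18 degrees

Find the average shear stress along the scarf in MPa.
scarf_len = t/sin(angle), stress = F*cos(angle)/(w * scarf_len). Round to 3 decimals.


scarf_len = 3/sin(18 deg) = 9.7082
cos(18 deg) = 0.951057
stress = 9507*0.951057/(28*9.7082) = 33.262 MPa

33.262


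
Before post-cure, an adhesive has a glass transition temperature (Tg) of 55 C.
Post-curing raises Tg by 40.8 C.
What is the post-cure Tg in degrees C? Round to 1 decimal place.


Tg_post = Tg_base + delta_Tg
= 55 + 40.8
= 95.8 C

95.8


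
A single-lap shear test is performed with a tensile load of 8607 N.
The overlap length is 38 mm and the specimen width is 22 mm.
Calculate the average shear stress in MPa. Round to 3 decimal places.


Shear stress = F / (overlap * width)
= 8607 / (38 * 22)
= 8607 / 836
= 10.295 MPa

10.295


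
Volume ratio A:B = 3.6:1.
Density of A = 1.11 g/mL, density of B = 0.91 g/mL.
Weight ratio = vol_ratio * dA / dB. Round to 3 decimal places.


Wt ratio = 3.6 * 1.11 / 0.91
= 4.391

4.391


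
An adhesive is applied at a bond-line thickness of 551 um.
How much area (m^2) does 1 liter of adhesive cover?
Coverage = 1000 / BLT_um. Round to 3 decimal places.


Coverage = 1000 / 551 = 1.815 m^2

1.815


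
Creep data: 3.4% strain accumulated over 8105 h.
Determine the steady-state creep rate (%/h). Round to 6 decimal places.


Rate = 3.4 / 8105 = 0.000419 %/h

0.000419


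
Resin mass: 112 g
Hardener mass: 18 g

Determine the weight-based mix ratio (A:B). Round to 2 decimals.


Ratio = 112 / 18 = 6.22

6.22


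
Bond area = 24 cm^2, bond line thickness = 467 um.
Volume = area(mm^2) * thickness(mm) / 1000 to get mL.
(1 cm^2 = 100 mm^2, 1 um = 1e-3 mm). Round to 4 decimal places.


area_mm2 = 24 * 100 = 2400
blt_mm = 467 * 1e-3 = 0.467
vol_mm3 = 2400 * 0.467 = 1120.8
vol_mL = 1120.8 / 1000 = 1.1208 mL

1.1208


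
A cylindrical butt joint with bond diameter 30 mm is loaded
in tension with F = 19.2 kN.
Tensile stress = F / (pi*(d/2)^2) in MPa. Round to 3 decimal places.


Area = pi * (30/2)^2 = 706.8583 mm^2
Stress = 19.2*1000 / 706.8583
= 27.162 MPa

27.162


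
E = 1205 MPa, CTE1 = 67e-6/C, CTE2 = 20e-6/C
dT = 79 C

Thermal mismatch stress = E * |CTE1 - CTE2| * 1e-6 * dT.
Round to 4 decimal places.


= 1205 * 47e-6 * 79
= 4.4742 MPa

4.4742


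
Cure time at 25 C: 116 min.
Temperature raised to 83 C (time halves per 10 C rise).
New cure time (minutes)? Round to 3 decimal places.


Acceleration factor = 2^(58/10) = 55.7152
New time = 116 / 55.7152 = 2.082 min

2.082


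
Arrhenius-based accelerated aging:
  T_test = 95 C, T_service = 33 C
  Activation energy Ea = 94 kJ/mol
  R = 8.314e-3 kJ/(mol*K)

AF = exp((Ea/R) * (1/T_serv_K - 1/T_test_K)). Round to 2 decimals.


T_test_K = 368.15, T_serv_K = 306.15
AF = exp((94/8.314e-3) * (1/306.15 - 1/368.15))
= 502.42

502.42


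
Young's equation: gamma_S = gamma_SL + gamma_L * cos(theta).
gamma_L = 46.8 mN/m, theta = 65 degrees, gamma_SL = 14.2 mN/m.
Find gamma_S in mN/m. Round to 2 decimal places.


cos(65 deg) = 0.422618
gamma_S = 14.2 + 46.8 * 0.422618
= 33.98 mN/m

33.98


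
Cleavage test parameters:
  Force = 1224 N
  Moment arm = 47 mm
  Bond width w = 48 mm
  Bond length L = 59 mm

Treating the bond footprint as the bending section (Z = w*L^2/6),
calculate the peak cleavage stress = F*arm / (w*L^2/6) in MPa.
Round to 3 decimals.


M = 1224 * 47 = 57528 N*mm
Z = 48 * 59^2 / 6 = 167088 / 6 mm^3
sigma = M / Z = 6 * 57528 / 167088 = 345168 / 167088
= 2.066 MPa

2.066


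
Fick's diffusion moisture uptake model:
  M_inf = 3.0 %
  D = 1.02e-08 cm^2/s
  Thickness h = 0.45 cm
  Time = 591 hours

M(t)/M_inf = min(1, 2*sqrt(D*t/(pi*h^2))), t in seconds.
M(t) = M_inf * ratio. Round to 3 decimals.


t_sec = 591 * 3600 = 2127600
ratio = 2*sqrt(1.02e-08*2127600/(pi*0.45^2))
= min(1, 0.369392)
= 0.369392
M(t) = 3.0 * 0.369392 = 1.108 %

1.108


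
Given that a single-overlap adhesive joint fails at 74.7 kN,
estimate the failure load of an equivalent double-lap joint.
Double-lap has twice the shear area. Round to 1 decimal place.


Double-lap factor = 2
Expected load = 74.7 * 2 = 149.4 kN

149.4


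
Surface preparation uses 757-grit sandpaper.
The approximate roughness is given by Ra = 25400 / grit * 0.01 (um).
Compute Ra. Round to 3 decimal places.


Ra = 25400 / 757 * 0.01
= 254 / 757
= 0.336 um

0.336


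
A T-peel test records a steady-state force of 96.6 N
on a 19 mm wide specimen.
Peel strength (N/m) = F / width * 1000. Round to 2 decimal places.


Peel strength = 96.6 / 19 * 1000
= 5084.21 N/m

5084.21


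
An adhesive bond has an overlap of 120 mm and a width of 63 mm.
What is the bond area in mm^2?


Bond area = overlap * width
= 120 * 63
= 7560 mm^2

7560


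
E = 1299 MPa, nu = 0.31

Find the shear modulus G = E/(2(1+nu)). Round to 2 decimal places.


G = 1299 / (2 * 1.31)
= 495.80 MPa

495.80


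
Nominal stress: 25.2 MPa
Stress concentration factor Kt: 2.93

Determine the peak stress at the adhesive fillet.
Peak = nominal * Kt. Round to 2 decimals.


Peak stress = 25.2 * 2.93
= 73.84 MPa

73.84


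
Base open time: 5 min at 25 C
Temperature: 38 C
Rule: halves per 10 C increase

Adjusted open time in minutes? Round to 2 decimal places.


Acceleration = 2^((38-25)/10) = 2.4623
Open time = 5 / 2.4623 = 2.03 min

2.03


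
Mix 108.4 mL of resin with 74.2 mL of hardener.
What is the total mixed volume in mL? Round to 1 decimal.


Total = 108.4 + 74.2 = 182.6 mL

182.6


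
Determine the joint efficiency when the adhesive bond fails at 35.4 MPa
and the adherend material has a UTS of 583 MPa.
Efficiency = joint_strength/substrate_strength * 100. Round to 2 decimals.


Joint efficiency = 35.4 / 583 * 100
= 6.07%

6.07


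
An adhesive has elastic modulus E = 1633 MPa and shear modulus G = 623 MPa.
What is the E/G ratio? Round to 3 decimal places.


E/G = 1633 / 623 = 2.621

2.621


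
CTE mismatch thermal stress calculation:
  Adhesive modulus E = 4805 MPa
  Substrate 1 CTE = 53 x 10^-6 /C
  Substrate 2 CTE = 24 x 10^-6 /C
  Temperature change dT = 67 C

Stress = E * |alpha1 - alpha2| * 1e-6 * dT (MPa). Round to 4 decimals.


delta_alpha = |53 - 24| = 29 x 10^-6/C
Stress = 4805 * 29e-6 * 67
= 9.3361 MPa

9.3361


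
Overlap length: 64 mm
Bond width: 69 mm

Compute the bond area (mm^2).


Bond area = 64 * 69 = 4416 mm^2

4416


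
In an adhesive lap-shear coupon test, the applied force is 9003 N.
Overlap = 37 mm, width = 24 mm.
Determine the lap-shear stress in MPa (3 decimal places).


stress = F / (overlap * width)
= 9003 / (37 * 24)
= 10.139 MPa

10.139


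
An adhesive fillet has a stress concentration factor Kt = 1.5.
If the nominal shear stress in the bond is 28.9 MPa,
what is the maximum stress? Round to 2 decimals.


Max stress = 28.9 * 1.5 = 43.35 MPa

43.35


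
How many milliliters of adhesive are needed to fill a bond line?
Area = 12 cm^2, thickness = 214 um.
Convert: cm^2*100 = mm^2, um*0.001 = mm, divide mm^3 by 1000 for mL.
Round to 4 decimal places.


= (12 * 100) * (214 * 0.001) / 1000
= 0.2568 mL

0.2568


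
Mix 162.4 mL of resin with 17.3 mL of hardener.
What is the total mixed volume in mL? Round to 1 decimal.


Total = 162.4 + 17.3 = 179.7 mL

179.7


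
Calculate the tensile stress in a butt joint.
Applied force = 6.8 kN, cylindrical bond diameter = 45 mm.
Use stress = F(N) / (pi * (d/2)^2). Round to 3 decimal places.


A = pi * 22.5^2 = 1590.4313 mm^2
sigma = 6800.0 / 1590.4313 = 4.276 MPa

4.276


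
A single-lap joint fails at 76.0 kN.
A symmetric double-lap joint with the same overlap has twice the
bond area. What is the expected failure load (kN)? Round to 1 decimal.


Double-lap load = 2 * 76.0 = 152.0 kN

152.0


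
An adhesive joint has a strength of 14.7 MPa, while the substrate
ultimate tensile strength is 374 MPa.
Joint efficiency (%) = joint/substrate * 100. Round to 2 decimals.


Efficiency = 14.7 / 374 * 100
= 3.93%

3.93


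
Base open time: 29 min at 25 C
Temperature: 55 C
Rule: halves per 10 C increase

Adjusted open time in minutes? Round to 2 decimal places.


Acceleration = 2^((55-25)/10) = 8.0000
Open time = 29 / 8.0000 = 3.63 min

3.63


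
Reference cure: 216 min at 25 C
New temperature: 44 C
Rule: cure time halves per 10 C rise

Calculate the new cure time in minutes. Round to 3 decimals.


factor = 2^((44-25)/10) = 3.7321
t_new = 216 / 3.7321 = 57.876 min

57.876


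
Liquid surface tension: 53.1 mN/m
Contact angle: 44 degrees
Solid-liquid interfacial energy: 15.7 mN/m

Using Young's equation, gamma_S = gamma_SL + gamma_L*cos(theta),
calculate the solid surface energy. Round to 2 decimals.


gamma_S = 15.7 + 53.1 * cos(44)
= 53.90 mN/m

53.90


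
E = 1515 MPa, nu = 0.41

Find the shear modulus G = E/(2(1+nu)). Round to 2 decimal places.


G = 1515 / (2 * 1.41)
= 537.23 MPa

537.23


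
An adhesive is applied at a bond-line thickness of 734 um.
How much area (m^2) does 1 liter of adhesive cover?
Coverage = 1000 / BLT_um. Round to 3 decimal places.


Coverage = 1000 / 734 = 1.362 m^2

1.362


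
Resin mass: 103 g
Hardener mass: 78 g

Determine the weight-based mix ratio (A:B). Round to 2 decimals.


Ratio = 103 / 78 = 1.32

1.32


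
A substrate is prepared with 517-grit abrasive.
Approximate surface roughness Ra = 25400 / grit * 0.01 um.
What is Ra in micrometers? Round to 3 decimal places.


Ra = 25400 / 517 * 0.01 = 0.491 um

0.491


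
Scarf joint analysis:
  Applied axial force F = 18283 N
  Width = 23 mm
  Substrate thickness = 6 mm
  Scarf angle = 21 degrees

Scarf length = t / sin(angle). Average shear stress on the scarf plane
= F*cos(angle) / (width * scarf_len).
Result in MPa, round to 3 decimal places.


Scarf length = 6 / sin(21 deg) = 16.7426 mm
cos(21 deg) = 0.933580
Shear = 18283 * 0.933580 / (23 * 16.7426)
= 44.325 MPa

44.325


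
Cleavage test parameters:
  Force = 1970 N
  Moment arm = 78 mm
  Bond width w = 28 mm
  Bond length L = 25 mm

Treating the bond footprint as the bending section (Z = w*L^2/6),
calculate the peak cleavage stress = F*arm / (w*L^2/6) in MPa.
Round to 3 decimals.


M = 1970 * 78 = 153660 N*mm
Z = 28 * 25^2 / 6 = 17500 / 6 mm^3
sigma = M / Z = 6 * 153660 / 17500 = 921960 / 17500
= 52.683 MPa

52.683


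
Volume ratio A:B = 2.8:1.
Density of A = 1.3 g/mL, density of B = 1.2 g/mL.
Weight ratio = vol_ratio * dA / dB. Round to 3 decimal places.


Wt ratio = 2.8 * 1.3 / 1.2
= 3.033

3.033


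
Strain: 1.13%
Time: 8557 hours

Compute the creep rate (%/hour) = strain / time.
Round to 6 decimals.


Creep rate = 1.13 / 8557
= 0.000132 %/h

0.000132


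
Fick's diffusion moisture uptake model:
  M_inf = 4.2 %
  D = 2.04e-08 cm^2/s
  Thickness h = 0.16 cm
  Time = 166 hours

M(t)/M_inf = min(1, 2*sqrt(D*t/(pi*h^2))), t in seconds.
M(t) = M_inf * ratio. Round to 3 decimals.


t_sec = 166 * 3600 = 597600
ratio = 2*sqrt(2.04e-08*597600/(pi*0.16^2))
= min(1, 0.778674)
= 0.778674
M(t) = 4.2 * 0.778674 = 3.270 %

3.270


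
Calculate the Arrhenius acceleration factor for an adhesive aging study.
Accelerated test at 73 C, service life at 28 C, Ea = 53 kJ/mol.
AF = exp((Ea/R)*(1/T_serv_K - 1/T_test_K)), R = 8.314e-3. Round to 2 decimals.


T_test = 346.15 K, T_serv = 301.15 K
Ea/R = 53 / 0.008314 = 6374.79
AF = exp(6374.79 * (1/301.15 - 1/346.15))
= 15.67

15.67


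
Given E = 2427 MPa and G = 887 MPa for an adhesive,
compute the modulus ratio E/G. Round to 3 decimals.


E/G ratio = 2427 / 887 = 2.736

2.736


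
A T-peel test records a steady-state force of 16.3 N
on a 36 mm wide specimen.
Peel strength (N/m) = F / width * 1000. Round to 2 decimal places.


Peel strength = 16.3 / 36 * 1000
= 452.78 N/m

452.78


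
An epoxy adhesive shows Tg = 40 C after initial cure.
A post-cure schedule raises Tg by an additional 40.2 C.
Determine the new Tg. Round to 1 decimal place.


New Tg = 40 + 40.2
= 80.2 C

80.2


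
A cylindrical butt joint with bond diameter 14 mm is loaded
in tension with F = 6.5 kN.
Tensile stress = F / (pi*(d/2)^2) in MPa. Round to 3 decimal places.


Area = pi * (14/2)^2 = 153.9380 mm^2
Stress = 6.5*1000 / 153.9380
= 42.225 MPa

42.225


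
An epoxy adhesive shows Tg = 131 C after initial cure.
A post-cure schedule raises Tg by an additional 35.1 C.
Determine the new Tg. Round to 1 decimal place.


New Tg = 131 + 35.1
= 166.1 C

166.1


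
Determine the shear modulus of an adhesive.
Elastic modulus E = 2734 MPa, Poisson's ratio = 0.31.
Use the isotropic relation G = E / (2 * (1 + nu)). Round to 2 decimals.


G = 2734 / (2*(1+0.31)) = 2734 / 2.62
= 1043.51 MPa

1043.51


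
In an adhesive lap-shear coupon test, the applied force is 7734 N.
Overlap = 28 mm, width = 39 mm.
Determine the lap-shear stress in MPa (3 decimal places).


stress = F / (overlap * width)
= 7734 / (28 * 39)
= 7.082 MPa

7.082


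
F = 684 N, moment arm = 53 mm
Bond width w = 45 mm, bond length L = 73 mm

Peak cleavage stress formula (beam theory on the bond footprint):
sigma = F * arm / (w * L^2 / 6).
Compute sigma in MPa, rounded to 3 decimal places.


sigma = (684 * 53) / (45 * 5329 / 6)
= 36252 * 6 / 239805
= 217512 / 239805
= 0.907 MPa

0.907


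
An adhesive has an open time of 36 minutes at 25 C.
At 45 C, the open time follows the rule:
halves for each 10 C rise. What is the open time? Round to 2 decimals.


Factor = 2^((45-25)/10) = 4.0000
Open time = 36 / 4.0000 = 9.00 min

9.00


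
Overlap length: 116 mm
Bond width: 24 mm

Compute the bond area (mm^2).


Bond area = 116 * 24 = 2784 mm^2

2784


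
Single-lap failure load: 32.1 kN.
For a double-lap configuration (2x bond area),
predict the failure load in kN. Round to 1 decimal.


Failure load = 32.1 * 2 = 64.2 kN

64.2


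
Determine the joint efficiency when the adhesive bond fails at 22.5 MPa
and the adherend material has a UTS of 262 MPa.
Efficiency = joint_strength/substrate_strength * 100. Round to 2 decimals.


Joint efficiency = 22.5 / 262 * 100
= 8.59%

8.59


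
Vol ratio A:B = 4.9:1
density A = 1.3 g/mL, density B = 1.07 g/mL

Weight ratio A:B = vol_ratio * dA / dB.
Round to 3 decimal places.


Weight ratio = 4.9 * 1.3 / 1.07
= 5.953

5.953


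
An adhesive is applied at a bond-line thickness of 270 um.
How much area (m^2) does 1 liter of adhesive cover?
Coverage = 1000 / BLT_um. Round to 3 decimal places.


Coverage = 1000 / 270 = 3.704 m^2

3.704


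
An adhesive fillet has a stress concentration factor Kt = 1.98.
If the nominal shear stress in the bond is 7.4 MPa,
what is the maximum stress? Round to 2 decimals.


Max stress = 7.4 * 1.98 = 14.65 MPa

14.65


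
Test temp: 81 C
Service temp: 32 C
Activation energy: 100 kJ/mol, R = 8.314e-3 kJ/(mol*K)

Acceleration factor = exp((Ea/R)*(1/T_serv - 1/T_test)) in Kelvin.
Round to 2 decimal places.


AF = exp((100/0.008314)*(1/305.15 - 1/354.15))
= 233.60

233.60


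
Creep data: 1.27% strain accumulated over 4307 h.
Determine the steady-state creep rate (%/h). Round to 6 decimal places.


Rate = 1.27 / 4307 = 0.000295 %/h

0.000295


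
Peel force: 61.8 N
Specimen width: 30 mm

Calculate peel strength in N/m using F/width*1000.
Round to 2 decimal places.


Peel strength = 61.8 / 30 * 1000 = 2060.00 N/m

2060.00


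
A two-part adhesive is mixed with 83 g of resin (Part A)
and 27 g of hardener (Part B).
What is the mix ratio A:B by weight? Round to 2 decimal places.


Mix ratio = mass_A / mass_B
= 83 / 27
= 3.07

3.07


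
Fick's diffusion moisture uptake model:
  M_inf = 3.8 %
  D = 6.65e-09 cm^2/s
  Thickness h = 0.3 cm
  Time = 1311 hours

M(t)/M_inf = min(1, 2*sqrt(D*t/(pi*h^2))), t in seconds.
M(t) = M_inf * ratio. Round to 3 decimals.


t_sec = 1311 * 3600 = 4719600
ratio = 2*sqrt(6.65e-09*4719600/(pi*0.3^2))
= min(1, 0.666342)
= 0.666342
M(t) = 3.8 * 0.666342 = 2.532 %

2.532


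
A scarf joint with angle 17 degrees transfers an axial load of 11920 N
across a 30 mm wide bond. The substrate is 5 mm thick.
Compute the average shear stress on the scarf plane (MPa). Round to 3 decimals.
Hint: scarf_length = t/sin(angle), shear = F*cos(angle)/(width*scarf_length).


scarf_length = 5 / sin(17 deg) = 17.1015 mm
cos(17 deg) = 0.956305
shear stress = 11920 * 0.956305 / (30 * 17.1015)
= 22.219 MPa

22.219


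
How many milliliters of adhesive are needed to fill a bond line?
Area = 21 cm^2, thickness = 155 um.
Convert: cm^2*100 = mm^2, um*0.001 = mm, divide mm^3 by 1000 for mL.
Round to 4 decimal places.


= (21 * 100) * (155 * 0.001) / 1000
= 0.3255 mL

0.3255


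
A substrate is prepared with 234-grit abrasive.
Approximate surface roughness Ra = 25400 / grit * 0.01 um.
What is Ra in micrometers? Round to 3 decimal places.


Ra = 25400 / 234 * 0.01 = 1.085 um

1.085


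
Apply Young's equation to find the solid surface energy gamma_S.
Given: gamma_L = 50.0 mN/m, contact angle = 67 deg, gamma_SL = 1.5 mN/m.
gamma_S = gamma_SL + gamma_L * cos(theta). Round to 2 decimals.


theta_rad = 67 * pi/180 = 1.169371
gamma_S = 1.5 + 50.0 * cos(1.169371)
= 21.04 mN/m

21.04


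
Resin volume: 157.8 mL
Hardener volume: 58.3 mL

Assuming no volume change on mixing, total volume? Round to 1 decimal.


V_total = 157.8 + 58.3 = 216.1 mL

216.1


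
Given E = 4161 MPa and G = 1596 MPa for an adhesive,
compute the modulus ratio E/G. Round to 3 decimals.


E/G ratio = 4161 / 1596 = 2.607

2.607


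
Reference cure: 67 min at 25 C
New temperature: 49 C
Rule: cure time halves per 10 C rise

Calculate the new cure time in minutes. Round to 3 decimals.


factor = 2^((49-25)/10) = 5.2780
t_new = 67 / 5.2780 = 12.694 min

12.694


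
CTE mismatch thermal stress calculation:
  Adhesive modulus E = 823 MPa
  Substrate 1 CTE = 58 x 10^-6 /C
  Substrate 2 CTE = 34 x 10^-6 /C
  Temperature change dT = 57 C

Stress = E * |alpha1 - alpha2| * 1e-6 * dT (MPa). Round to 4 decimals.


delta_alpha = |58 - 34| = 24 x 10^-6/C
Stress = 823 * 24e-6 * 57
= 1.1259 MPa

1.1259


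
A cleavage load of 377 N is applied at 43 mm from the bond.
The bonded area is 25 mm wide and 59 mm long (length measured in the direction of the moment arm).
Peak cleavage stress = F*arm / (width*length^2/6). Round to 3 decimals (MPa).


Moment = 377 * 43 = 16211 N*mm
Section modulus = 25 * 3481 / 6 = 87025 / 6 mm^3
Stress = 16211 / (87025 / 6) = 97266 / 87025
= 1.118 MPa

1.118


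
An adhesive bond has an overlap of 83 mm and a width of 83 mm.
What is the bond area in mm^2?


Bond area = overlap * width
= 83 * 83
= 6889 mm^2

6889


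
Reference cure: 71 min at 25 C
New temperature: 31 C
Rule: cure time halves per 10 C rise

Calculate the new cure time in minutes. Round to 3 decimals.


factor = 2^((31-25)/10) = 1.5157
t_new = 71 / 1.5157 = 46.843 min

46.843


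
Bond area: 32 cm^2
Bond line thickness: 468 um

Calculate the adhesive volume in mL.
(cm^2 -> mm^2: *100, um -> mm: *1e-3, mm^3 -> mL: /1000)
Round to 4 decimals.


V = 32*100 * 468*1e-3 / 1000
= 1.4976 mL

1.4976


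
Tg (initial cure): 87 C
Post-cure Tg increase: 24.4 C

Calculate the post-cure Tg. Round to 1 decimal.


Post-cure Tg = 87 + 24.4 = 111.4 C

111.4


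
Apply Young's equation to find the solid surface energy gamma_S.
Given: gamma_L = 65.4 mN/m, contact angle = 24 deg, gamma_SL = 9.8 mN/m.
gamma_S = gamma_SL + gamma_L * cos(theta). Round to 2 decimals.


theta_rad = 24 * pi/180 = 0.418879
gamma_S = 9.8 + 65.4 * cos(0.418879)
= 69.55 mN/m

69.55


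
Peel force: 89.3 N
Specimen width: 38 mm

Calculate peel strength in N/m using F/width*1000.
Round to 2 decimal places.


Peel strength = 89.3 / 38 * 1000 = 2350.00 N/m

2350.00


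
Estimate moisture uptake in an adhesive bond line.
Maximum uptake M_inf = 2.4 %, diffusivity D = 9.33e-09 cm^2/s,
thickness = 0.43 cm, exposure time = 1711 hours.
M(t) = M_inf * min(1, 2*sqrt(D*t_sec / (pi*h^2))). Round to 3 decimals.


Convert time: 1711 h = 6159600 s
ratio = min(1, 2*sqrt(9.33e-09*6159600/(pi*0.43^2)))
= 0.629077
M(t) = 2.4 * 0.629077 = 1.510%

1.510


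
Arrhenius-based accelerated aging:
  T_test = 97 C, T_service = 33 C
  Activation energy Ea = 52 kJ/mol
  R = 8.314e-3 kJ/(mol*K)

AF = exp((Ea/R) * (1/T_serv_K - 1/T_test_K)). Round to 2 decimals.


T_test_K = 370.15, T_serv_K = 306.15
AF = exp((52/8.314e-3) * (1/306.15 - 1/370.15))
= 34.20

34.20


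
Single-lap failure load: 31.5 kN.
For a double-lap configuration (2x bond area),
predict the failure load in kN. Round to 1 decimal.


Failure load = 31.5 * 2 = 63.0 kN

63.0


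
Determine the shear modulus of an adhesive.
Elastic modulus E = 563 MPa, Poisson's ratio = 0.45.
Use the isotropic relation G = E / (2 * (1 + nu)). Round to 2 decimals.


G = 563 / (2*(1+0.45)) = 563 / 2.90
= 194.14 MPa

194.14


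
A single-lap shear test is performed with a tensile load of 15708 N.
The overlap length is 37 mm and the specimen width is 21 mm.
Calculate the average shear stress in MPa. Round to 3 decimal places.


Shear stress = F / (overlap * width)
= 15708 / (37 * 21)
= 15708 / 777
= 20.216 MPa

20.216


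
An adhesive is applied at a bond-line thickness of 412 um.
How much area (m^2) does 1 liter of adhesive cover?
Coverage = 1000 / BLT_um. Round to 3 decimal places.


Coverage = 1000 / 412 = 2.427 m^2

2.427


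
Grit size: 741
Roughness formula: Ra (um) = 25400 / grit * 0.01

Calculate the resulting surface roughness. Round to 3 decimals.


Ra = 25400 / 741 * 0.01
= 0.343 um

0.343


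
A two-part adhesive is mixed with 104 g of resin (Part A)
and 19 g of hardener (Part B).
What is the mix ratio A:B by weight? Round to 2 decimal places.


Mix ratio = mass_A / mass_B
= 104 / 19
= 5.47

5.47


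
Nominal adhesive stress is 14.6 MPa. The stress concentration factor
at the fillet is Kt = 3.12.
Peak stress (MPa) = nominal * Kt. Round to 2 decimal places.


Peak = 14.6 * 3.12 = 45.55 MPa

45.55


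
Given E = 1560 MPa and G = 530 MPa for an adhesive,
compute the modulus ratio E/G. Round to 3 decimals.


E/G ratio = 1560 / 530 = 2.943

2.943


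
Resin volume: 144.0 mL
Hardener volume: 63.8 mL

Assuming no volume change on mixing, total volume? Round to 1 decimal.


V_total = 144.0 + 63.8 = 207.8 mL

207.8


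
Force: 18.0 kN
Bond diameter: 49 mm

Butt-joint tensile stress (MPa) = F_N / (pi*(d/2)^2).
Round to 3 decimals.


F_N = 18.0 * 1000 = 18000.0 N
A = pi*(24.5)^2 = 1885.7410 mm^2
stress = 18000.0 / 1885.7410 = 9.545 MPa

9.545


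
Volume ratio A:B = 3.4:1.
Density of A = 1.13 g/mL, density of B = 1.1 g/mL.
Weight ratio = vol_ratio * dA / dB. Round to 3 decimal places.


Wt ratio = 3.4 * 1.13 / 1.1
= 3.493

3.493


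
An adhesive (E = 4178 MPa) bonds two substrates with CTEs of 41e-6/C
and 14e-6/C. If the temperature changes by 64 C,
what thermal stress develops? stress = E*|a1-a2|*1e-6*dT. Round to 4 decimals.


Stress = 4178 * |41 - 14| * 1e-6 * 64
= 7.2196 MPa

7.2196


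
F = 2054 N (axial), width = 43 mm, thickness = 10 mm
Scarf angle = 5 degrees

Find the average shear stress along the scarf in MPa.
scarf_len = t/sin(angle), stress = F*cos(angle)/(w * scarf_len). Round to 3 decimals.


scarf_len = 10/sin(5 deg) = 114.7371
cos(5 deg) = 0.996195
stress = 2054*0.996195/(43*114.7371) = 0.415 MPa

0.415


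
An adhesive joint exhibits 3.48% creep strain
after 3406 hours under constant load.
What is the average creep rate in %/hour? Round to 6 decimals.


Creep rate = strain / time
= 3.48 / 3406
= 0.001022 %/h

0.001022


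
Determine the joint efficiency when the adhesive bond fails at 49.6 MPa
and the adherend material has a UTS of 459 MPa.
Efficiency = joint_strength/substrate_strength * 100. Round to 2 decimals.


Joint efficiency = 49.6 / 459 * 100
= 10.81%

10.81


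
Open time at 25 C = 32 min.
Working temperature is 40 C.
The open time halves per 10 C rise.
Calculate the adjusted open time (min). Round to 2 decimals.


factor = 2^((40 - 25) / 10) = 2.8284
ot = 32 / 2.8284 = 11.31 min

11.31


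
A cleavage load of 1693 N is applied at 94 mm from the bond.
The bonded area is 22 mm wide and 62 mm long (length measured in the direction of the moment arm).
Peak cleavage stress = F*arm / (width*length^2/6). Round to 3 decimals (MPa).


Moment = 1693 * 94 = 159142 N*mm
Section modulus = 22 * 3844 / 6 = 84568 / 6 mm^3
Stress = 159142 / (84568 / 6) = 954852 / 84568
= 11.291 MPa

11.291


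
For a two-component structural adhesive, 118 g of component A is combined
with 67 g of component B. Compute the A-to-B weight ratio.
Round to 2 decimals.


Weight ratio A:B = 118 / 67
= 1.76

1.76


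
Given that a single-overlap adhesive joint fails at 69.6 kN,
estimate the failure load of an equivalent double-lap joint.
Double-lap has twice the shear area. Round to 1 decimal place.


Double-lap factor = 2
Expected load = 69.6 * 2 = 139.2 kN

139.2


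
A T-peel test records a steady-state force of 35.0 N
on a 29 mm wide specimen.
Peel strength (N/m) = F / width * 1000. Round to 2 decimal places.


Peel strength = 35.0 / 29 * 1000
= 1206.90 N/m

1206.90


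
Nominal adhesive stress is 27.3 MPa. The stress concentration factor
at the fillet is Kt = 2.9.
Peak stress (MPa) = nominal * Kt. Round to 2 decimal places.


Peak = 27.3 * 2.9 = 79.17 MPa

79.17


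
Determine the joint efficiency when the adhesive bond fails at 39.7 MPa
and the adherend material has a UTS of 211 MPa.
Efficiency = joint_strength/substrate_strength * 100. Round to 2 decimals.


Joint efficiency = 39.7 / 211 * 100
= 18.82%

18.82


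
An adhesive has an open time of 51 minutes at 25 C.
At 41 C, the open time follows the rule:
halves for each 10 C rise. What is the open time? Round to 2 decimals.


Factor = 2^((41-25)/10) = 3.0314
Open time = 51 / 3.0314 = 16.82 min

16.82


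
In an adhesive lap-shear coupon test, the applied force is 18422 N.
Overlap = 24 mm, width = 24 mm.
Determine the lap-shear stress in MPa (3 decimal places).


stress = F / (overlap * width)
= 18422 / (24 * 24)
= 31.983 MPa

31.983


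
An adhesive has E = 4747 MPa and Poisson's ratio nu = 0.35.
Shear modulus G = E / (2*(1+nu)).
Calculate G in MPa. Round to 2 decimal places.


G = 4747 / (2*(1+0.35))
= 4747 / 2.70
= 1758.15 MPa

1758.15


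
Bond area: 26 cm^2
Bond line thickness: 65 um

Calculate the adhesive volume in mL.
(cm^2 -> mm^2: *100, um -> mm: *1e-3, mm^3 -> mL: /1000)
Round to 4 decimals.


V = 26*100 * 65*1e-3 / 1000
= 0.1690 mL

0.1690


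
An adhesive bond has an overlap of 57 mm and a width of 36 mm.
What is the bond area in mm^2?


Bond area = overlap * width
= 57 * 36
= 2052 mm^2

2052


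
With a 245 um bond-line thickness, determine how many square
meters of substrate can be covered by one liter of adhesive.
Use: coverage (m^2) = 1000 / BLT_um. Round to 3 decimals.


Coverage = 1000 / 245 = 4.082 m^2

4.082


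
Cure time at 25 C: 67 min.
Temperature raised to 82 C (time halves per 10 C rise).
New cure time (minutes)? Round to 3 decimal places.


Acceleration factor = 2^(57/10) = 51.9842
New time = 67 / 51.9842 = 1.289 min

1.289


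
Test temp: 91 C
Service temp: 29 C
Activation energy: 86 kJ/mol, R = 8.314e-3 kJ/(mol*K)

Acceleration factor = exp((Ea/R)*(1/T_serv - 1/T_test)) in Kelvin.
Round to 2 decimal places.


AF = exp((86/0.008314)*(1/302.15 - 1/364.15))
= 339.94

339.94


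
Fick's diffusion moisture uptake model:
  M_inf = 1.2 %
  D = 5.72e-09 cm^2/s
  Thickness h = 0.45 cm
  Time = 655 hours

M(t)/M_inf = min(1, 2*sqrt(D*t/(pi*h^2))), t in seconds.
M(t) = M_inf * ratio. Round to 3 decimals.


t_sec = 655 * 3600 = 2358000
ratio = 2*sqrt(5.72e-09*2358000/(pi*0.45^2))
= min(1, 0.291214)
= 0.291214
M(t) = 1.2 * 0.291214 = 0.349 %

0.349


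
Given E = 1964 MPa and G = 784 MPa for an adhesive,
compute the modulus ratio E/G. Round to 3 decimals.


E/G ratio = 1964 / 784 = 2.505

2.505


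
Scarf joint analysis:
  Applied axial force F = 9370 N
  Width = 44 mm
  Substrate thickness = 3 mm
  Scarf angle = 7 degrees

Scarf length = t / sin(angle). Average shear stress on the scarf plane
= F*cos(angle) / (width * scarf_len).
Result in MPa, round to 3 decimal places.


Scarf length = 3 / sin(7 deg) = 24.6165 mm
cos(7 deg) = 0.992546
Shear = 9370 * 0.992546 / (44 * 24.6165)
= 8.586 MPa

8.586


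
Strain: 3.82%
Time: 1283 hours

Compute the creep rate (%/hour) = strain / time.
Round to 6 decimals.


Creep rate = 3.82 / 1283
= 0.002977 %/h

0.002977


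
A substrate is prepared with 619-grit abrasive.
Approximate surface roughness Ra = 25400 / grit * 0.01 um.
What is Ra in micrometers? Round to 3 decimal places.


Ra = 25400 / 619 * 0.01 = 0.410 um

0.410


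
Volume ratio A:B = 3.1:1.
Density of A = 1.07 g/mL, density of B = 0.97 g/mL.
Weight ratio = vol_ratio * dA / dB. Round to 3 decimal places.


Wt ratio = 3.1 * 1.07 / 0.97
= 3.420

3.420


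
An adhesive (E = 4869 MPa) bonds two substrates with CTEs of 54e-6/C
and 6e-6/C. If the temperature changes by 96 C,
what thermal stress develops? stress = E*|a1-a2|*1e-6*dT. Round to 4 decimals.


Stress = 4869 * |54 - 6| * 1e-6 * 96
= 22.4364 MPa

22.4364


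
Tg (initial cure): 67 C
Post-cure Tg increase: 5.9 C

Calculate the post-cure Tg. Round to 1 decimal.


Post-cure Tg = 67 + 5.9 = 72.9 C

72.9


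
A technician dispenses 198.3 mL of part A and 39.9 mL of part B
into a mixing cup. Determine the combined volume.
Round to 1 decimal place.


Combined volume = 198.3 + 39.9
= 238.2 mL

238.2


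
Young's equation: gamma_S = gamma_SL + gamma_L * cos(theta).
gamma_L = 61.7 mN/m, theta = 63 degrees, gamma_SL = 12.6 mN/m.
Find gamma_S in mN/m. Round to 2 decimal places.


cos(63 deg) = 0.453990
gamma_S = 12.6 + 61.7 * 0.453990
= 40.61 mN/m

40.61


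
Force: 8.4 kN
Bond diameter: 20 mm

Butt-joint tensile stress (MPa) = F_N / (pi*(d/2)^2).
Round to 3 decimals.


F_N = 8.4 * 1000 = 8400.0 N
A = pi*(10.0)^2 = 314.1593 mm^2
stress = 8400.0 / 314.1593 = 26.738 MPa

26.738


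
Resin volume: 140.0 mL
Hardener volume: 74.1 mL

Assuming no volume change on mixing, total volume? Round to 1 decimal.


V_total = 140.0 + 74.1 = 214.1 mL

214.1


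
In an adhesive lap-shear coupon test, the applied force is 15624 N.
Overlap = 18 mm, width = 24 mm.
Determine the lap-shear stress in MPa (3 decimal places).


stress = F / (overlap * width)
= 15624 / (18 * 24)
= 36.167 MPa

36.167


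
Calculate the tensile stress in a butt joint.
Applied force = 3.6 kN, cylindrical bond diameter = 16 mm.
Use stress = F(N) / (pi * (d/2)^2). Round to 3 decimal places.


A = pi * 8.0^2 = 201.0619 mm^2
sigma = 3600.0 / 201.0619 = 17.905 MPa

17.905
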